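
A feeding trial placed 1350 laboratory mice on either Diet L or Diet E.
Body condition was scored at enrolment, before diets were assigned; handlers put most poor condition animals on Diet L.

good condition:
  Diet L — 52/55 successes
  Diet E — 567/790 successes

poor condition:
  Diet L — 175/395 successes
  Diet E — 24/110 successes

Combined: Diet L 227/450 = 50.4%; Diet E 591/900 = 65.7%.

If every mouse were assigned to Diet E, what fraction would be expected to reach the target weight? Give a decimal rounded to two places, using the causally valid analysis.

The stratified and pooled comparisons disagree (Diet L wins within each starting body condition; Diet E wins overall), so the answer turns on the causal role of starting body condition.
Starting body condition differs across diets for reasons unrelated to any effect of the diet itself, and it separately predicts the outcome — a classic confounder. We must compare within starting body condition levels.
Standardising Diet E to the population starting body condition mix: 0.626·567/790 + 0.374·24/110 = 0.531.

0.53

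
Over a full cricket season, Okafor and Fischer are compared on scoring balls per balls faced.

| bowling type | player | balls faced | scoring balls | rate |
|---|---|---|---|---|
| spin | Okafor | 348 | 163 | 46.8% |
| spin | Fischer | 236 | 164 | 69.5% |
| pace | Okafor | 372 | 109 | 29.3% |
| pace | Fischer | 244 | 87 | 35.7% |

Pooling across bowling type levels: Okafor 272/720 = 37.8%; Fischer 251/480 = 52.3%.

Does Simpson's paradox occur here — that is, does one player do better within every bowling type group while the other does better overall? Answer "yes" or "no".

Within each bowling type level (spin 46.8% vs 69.5%; pace 29.3% vs 35.7%), Fischer has the higher rate every time. Pooled: 37.8% vs 52.3% — Fischer has the higher rate overall. They agree.

no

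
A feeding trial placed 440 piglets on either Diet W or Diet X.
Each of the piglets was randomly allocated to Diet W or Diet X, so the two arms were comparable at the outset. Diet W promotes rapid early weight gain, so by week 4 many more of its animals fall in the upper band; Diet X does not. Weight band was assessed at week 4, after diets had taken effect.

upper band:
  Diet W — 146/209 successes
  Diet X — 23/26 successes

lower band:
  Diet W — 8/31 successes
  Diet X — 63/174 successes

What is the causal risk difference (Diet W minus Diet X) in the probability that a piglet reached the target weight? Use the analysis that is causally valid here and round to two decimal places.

Because the diet influences week-4 weight band, week-4 weight band is a post-treatment mediator, not a confounder. Stratifying on it would bias the estimate; the causal effect is the crude pooled difference.
The causal difference is the pooled difference: 0.642 − 0.430 = +0.212.

+0.21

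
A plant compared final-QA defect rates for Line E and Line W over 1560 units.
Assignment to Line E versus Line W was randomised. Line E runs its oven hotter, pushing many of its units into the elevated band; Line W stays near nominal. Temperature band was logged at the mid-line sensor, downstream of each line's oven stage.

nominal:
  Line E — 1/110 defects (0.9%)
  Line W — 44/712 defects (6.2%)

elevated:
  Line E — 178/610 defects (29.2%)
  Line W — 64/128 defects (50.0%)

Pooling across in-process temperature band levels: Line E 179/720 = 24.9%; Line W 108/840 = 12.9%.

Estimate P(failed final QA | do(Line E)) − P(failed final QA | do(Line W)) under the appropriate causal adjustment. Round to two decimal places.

+0.12

The stratified and pooled comparisons disagree (Line E wins within each in-process temperature band; Line W wins overall), so the answer turns on the causal role of in-process temperature band.
Because the line influences in-process temperature band, in-process temperature band is a post-treatment mediator, not a confounder. Stratifying on it would bias the estimate; the causal effect is the crude pooled difference.
The causal difference is the pooled difference: 0.249 − 0.129 = +0.120.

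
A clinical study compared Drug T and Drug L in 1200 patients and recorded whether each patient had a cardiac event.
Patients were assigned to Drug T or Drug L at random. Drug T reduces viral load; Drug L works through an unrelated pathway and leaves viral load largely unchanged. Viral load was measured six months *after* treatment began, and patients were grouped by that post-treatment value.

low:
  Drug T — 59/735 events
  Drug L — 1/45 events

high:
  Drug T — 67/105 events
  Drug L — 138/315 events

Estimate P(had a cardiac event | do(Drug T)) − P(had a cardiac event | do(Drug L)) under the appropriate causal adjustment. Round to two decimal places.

Viral load here is a post-treatment variable shaped by the drug; conditioning on it would introduce bias rather than remove it. The overall comparison is the causal one.
The causal difference is the pooled difference: 0.150 − 0.386 = -0.236.

-0.24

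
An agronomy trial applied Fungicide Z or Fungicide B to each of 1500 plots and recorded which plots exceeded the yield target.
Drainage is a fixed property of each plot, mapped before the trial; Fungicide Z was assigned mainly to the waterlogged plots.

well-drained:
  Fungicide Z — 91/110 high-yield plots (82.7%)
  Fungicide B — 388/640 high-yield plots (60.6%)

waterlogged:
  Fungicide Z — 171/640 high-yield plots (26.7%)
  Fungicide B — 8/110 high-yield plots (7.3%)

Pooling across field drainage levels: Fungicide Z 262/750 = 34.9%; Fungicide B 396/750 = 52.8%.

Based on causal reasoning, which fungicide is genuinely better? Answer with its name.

The imbalance in field drainage arose from how plots were allocated, not from anything the fungicide did; and field drainage independently affects the outcome. The pooled gap is confounded — condition on field drainage.
Within each level — well-drained: 82.7% vs 60.6%; waterlogged: 26.7% vs 7.3% — Fungicide Z is higher every time.

Fungicide Z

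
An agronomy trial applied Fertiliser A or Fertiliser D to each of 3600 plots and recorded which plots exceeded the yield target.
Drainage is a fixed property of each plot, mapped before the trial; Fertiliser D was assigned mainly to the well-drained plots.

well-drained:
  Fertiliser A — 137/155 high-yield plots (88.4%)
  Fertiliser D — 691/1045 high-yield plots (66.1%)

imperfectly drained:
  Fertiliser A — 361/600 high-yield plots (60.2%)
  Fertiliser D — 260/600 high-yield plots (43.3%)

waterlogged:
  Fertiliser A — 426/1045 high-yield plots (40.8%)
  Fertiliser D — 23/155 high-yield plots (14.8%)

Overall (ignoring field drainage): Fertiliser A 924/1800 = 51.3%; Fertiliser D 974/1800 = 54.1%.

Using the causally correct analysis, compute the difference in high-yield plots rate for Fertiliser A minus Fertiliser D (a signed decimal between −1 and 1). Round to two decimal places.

+0.22

Field drainage differs across fertilisers for reasons unrelated to any effect of the fertiliser itself, and it separately predicts the outcome — a classic confounder. We must compare within field drainage levels.
Adjusting over the population distribution of field drainage: 0.333·(0.884−0.661) + 0.333·(0.602−0.433) + 0.333·(0.408−0.148) = +0.217.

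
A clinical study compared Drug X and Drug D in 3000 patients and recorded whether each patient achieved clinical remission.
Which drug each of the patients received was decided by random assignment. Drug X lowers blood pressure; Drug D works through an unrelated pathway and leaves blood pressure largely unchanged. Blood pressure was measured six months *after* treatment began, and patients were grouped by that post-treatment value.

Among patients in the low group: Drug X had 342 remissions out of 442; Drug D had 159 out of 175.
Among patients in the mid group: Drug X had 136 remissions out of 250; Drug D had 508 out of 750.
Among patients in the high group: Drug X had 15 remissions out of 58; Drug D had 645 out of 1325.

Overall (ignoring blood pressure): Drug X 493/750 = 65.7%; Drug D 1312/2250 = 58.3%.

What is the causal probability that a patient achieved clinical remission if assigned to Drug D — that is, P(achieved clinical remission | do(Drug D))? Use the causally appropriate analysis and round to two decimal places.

The blood pressure-specific comparison favours Drug D throughout, but the pooled figures favour Drug X. The question is whether to condition on blood pressure.
Stratifying would compare drugs among patients the drugs themselves sorted into blood pressure groups — a form of selection on an intermediate. The unconditioned pooled rates give the total causal effect.
So P(outcome | do(Drug D)) is just the pooled rate for Drug D: 1312/2250 = 0.583.

0.58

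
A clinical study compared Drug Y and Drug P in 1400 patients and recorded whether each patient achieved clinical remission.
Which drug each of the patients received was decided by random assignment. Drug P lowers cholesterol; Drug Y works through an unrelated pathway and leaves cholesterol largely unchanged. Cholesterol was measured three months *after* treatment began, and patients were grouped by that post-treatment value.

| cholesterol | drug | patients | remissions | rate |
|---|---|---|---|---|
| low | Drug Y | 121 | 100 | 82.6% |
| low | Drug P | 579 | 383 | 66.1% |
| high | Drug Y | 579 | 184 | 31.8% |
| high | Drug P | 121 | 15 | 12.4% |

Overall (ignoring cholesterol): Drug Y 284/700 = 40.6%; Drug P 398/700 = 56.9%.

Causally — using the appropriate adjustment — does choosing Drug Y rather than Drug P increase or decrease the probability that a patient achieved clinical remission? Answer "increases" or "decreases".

The distribution of cholesterol is itself part of what the drug does — it is an intermediate outcome. Holding it fixed would remove that part of the effect; the total effect is the pooled difference.
Pooled: Drug Y 40.6% vs Drug P 56.9%; Drug P is higher overall.

decreases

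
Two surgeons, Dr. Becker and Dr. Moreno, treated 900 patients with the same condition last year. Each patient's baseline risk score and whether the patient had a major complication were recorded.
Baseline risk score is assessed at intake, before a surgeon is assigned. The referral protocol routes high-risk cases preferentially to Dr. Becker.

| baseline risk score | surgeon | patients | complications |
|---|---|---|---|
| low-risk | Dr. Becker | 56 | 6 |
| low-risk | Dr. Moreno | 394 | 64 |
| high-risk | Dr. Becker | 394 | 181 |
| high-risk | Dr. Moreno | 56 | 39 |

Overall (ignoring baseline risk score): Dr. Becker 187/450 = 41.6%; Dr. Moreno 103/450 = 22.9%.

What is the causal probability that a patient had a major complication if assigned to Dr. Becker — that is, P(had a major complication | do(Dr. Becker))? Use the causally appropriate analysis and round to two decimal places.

0.28

The imbalance in baseline risk score arose from how patients were allocated, not from anything the surgeon did; and baseline risk score independently affects the outcome. The pooled gap is confounded — condition on baseline risk score.
Standardising Dr. Becker to the population baseline risk score mix: 0.500·6/56 + 0.500·181/394 = 0.283.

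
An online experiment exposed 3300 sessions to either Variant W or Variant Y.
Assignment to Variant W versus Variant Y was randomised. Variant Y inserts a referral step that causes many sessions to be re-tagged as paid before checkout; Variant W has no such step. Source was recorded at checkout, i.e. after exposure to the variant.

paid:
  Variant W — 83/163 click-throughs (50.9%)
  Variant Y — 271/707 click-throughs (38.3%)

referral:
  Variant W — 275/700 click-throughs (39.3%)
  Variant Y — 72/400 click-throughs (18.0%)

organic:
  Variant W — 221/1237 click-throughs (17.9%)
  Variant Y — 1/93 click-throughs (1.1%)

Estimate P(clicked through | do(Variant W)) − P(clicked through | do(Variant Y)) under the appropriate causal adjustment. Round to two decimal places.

Variant W is higher inside every traffic source stratum but Variant Y is higher in aggregate. Whether to stratify depends on how traffic source relates to the variant.
Because the variant influences traffic source, traffic source is a post-treatment mediator, not a confounder. Stratifying on it would bias the estimate; the causal effect is the crude pooled difference.
The causal difference is the pooled difference: 0.276 − 0.287 = -0.011.

-0.01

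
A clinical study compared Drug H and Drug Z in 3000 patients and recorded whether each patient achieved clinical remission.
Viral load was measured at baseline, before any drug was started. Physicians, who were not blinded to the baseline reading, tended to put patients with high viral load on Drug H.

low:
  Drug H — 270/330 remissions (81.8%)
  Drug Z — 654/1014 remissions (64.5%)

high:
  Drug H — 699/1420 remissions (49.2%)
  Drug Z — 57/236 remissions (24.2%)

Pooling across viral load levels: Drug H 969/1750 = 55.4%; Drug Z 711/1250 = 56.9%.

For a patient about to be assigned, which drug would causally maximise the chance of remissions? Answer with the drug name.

Drug H

The stratified and pooled comparisons disagree (Drug H wins within each viral load; Drug Z wins overall), so the answer turns on the causal role of viral load.
The imbalance in viral load arose from how patients were allocated, not from anything the drug did; and viral load independently affects the outcome. The pooled gap is confounded — condition on viral load.
Within each level — low: 81.8% vs 64.5%; high: 49.2% vs 24.2% — Drug H is higher every time.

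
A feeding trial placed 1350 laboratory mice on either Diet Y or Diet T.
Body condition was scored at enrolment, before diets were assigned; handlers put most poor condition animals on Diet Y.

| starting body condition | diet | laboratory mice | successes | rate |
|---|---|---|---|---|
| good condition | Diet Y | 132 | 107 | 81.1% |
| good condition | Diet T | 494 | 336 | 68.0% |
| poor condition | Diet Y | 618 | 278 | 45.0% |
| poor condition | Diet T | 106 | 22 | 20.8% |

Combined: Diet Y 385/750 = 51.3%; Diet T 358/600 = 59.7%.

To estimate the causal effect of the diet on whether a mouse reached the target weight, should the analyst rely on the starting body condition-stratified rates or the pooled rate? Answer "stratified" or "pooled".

Here starting body condition is a common cause — it drives both which diet a case falls under and the outcome. The crude comparison mixes populations; the stratum-specific rates are the causally relevant ones.
Within each level — good condition: 81.1% vs 68.0%; poor condition: 45.0% vs 20.8% — Diet Y is higher every time.

stratified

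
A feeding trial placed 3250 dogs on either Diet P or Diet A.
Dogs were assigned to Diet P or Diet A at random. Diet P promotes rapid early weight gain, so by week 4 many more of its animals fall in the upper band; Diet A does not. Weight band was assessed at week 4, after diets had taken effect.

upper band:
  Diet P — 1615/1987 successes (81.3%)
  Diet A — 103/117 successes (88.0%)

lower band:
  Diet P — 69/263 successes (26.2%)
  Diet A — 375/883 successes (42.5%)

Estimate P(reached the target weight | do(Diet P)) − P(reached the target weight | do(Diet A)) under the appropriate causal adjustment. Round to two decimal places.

Within every week-4 weight band level Diet A has the higher rate, yet pooled Diet P does — Simpson's reversal.
Week-4 weight band is recorded after the diet and is itself shifted by it — it sits on the causal path from diet to outcome. Conditioning on a mediator would strip out part of the effect we want; the pooled comparison gives the total causal effect.
The causal difference is the pooled difference: 0.748 − 0.478 = +0.270.

+0.27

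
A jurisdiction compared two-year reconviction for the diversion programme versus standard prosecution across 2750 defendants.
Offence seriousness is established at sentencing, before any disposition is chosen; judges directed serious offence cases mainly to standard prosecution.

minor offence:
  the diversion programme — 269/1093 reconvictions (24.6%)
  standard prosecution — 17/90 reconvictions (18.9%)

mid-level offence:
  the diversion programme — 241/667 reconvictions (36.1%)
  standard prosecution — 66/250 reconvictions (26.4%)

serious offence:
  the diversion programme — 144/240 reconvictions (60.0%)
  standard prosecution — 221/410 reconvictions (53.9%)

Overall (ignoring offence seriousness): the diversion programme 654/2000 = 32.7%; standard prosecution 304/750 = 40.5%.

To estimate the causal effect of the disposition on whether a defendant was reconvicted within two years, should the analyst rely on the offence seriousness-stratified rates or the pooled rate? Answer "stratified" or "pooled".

standard prosecution is lower inside every offence seriousness stratum but the diversion programme is lower in aggregate. Whether to stratify depends on how offence seriousness relates to the disposition.
The imbalance in offence seriousness arose from how defendants were allocated, not from anything the disposition did; and offence seriousness independently affects the outcome. The pooled gap is confounded — condition on offence seriousness.
Within each level — minor offence: 24.6% vs 18.9%; mid-level offence: 36.1% vs 26.4%; serious offence: 60.0% vs 53.9% — standard prosecution is lower every time.

stratified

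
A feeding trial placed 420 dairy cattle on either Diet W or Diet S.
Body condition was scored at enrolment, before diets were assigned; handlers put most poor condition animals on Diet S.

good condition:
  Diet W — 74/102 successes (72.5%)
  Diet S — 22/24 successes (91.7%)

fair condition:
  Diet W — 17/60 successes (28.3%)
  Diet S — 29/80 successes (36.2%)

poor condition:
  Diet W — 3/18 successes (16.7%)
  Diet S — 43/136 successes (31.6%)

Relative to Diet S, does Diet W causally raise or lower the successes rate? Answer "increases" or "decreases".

decreases

The stratified and pooled comparisons disagree (Diet S wins within each starting body condition; Diet W wins overall), so the answer turns on the causal role of starting body condition.
Starting body condition satisfies the back-door criterion: it is not a descendant of the diet, and it blocks the spurious path from diet to outcome. Adjusting for it (i.e., using the within-starting body condition rates) gives the causal effect.
Within each level — good condition: 72.5% vs 91.7%; fair condition: 28.3% vs 36.2%; poor condition: 16.7% vs 31.6% — Diet S is higher every time.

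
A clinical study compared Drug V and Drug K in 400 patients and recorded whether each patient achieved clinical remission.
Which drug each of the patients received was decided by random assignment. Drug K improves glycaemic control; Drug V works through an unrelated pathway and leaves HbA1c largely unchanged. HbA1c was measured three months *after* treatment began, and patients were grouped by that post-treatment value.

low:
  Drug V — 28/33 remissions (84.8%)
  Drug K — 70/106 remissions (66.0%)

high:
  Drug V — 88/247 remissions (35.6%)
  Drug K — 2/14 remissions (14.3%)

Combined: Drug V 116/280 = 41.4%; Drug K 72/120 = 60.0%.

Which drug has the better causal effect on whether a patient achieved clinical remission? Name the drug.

Stratifying would compare drugs among patients the drugs themselves sorted into HbA1c groups — a form of selection on an intermediate. The unconditioned pooled rates give the total causal effect.
Pooled: Drug V 41.4% vs Drug K 60.0%; Drug K is higher overall.

Drug K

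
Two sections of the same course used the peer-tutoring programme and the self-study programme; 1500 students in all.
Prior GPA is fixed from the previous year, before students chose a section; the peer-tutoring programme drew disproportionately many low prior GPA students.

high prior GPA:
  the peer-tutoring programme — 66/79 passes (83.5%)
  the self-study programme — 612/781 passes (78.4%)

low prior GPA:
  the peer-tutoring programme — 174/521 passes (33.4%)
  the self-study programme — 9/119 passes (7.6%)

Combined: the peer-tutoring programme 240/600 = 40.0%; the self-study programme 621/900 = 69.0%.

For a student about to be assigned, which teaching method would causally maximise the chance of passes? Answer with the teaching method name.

the peer-tutoring programme

the peer-tutoring programme is higher inside every prior GPA band stratum but the self-study programme is higher in aggregate. Whether to stratify depends on how prior GPA band relates to the teaching method.
Prior GPA band satisfies the back-door criterion: it is not a descendant of the teaching method, and it blocks the spurious path from teaching method to outcome. Adjusting for it (i.e., using the within-prior GPA band rates) gives the causal effect.
Within each level — high prior GPA: 83.5% vs 78.4%; low prior GPA: 33.4% vs 7.6% — the peer-tutoring programme is higher every time.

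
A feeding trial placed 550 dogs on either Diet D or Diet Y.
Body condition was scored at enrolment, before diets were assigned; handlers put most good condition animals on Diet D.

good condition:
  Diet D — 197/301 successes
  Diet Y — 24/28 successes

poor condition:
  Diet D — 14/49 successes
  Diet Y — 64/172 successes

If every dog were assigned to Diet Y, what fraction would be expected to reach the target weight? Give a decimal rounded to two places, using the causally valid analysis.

0.66

The stratified and pooled comparisons disagree (Diet Y wins within each starting body condition; Diet D wins overall), so the answer turns on the causal role of starting body condition.
Here starting body condition is a common cause — it drives both which diet a case falls under and the outcome. The crude comparison mixes populations; the stratum-specific rates are the causally relevant ones.
Standardising Diet Y to the population starting body condition mix: 0.598·24/28 + 0.402·64/172 = 0.662.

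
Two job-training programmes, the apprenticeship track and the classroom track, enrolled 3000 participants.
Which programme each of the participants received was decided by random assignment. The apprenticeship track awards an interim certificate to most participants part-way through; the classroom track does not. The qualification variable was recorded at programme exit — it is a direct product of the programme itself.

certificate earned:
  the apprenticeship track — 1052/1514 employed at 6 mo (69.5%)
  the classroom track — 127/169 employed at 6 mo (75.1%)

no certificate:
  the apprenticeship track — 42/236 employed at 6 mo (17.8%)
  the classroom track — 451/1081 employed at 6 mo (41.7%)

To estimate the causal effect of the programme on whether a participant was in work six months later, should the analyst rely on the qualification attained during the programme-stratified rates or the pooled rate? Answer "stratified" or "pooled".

pooled

Within every qualification attained during the programme level the classroom track has the higher rate, yet pooled the apprenticeship track does — Simpson's reversal.
Because the programme influences qualification attained during the programme, qualification attained during the programme is a post-treatment mediator, not a confounder. Stratifying on it would bias the estimate; the causal effect is the crude pooled difference.
Pooled: the apprenticeship track 62.5% vs the classroom track 46.2%; the apprenticeship track is higher overall.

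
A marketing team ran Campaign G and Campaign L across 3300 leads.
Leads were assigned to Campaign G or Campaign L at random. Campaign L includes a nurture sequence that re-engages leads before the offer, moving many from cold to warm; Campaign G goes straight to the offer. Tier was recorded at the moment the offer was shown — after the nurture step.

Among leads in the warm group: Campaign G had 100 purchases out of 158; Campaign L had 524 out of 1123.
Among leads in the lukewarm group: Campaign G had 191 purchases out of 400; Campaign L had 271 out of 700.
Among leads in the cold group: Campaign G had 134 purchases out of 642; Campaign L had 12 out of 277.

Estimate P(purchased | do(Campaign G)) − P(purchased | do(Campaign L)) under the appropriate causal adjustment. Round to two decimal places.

Stratifying would compare campaigns among leads the campaigns themselves sorted into engagement tier groups — a form of selection on an intermediate. The unconditioned pooled rates give the total causal effect.
The causal difference is the pooled difference: 0.354 − 0.384 = -0.030.

-0.03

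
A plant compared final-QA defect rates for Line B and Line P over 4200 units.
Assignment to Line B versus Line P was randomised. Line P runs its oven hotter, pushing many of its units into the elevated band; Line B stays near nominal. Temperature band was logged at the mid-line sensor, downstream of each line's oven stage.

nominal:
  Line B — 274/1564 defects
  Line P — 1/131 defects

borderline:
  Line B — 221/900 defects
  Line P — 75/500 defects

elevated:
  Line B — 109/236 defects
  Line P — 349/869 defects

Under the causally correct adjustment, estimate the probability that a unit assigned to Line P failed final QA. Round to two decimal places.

The stratified and pooled comparisons disagree (Line P wins within each in-process temperature band; Line B wins overall), so the answer turns on the causal role of in-process temperature band.
The distribution of in-process temperature band is itself part of what the line does — it is an intermediate outcome. Holding it fixed would remove that part of the effect; the total effect is the pooled difference.
So P(outcome | do(Line P)) is just the pooled rate for Line P: 425/1500 = 0.283.

0.28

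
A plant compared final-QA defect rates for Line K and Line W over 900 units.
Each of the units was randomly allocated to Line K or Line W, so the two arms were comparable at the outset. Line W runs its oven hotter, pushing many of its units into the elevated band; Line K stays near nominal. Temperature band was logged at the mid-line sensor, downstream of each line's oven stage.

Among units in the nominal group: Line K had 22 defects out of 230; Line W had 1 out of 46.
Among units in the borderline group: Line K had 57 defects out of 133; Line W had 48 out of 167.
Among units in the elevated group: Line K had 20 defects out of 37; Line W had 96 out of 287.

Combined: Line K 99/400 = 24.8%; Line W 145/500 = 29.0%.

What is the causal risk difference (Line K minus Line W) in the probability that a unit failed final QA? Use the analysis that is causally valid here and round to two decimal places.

The stratified and pooled comparisons disagree (Line W wins within each in-process temperature band; Line K wins overall), so the answer turns on the causal role of in-process temperature band.
The distribution of in-process temperature band is itself part of what the line does — it is an intermediate outcome. Holding it fixed would remove that part of the effect; the total effect is the pooled difference.
The causal difference is the pooled difference: 0.247 − 0.290 = -0.043.

-0.04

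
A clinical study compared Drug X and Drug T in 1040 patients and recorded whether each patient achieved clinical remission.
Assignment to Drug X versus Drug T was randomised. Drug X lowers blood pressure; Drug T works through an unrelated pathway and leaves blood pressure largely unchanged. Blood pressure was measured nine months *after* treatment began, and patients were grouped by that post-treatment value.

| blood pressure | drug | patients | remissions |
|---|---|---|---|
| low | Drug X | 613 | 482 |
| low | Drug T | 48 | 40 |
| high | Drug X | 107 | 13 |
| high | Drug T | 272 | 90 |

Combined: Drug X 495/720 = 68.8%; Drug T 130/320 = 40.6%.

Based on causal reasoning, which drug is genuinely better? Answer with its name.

Within every blood pressure level Drug T has the higher rate, yet pooled Drug X does — Simpson's reversal.
Blood pressure here is a post-treatment variable shaped by the drug; conditioning on it would introduce bias rather than remove it. The overall comparison is the causal one.
Pooled: Drug X 68.8% vs Drug T 40.6%; Drug X is higher overall.

Drug X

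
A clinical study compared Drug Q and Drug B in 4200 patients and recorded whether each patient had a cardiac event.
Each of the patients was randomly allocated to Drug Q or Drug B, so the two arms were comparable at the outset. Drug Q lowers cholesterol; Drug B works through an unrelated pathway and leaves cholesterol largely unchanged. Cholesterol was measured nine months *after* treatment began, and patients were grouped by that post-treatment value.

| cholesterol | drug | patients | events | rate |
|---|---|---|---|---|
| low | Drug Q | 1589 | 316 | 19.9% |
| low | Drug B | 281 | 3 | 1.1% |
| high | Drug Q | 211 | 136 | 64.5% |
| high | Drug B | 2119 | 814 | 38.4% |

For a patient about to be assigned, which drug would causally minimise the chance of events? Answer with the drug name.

Cholesterol is downstream of the drug. One should not condition on a consequence of treatment, so the overall rates are the right comparison.
Pooled: Drug Q 25.1% vs Drug B 34.0%; Drug Q is lower overall.

Drug Q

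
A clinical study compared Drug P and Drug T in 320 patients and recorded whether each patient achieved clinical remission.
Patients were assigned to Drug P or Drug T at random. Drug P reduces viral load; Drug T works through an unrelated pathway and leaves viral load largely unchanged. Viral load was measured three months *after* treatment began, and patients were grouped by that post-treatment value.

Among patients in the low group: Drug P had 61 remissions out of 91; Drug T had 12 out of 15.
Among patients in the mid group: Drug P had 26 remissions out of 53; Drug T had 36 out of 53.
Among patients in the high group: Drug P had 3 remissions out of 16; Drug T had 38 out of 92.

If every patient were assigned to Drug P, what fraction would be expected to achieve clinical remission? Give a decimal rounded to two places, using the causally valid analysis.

Drug T is higher inside every viral load stratum but Drug P is higher in aggregate. Whether to stratify depends on how viral load relates to the drug.
Because the drug influences viral load, viral load is a post-treatment mediator, not a confounder. Stratifying on it would bias the estimate; the causal effect is the crude pooled difference.
So P(outcome | do(Drug P)) is just the pooled rate for Drug P: 90/160 = 0.562.

0.56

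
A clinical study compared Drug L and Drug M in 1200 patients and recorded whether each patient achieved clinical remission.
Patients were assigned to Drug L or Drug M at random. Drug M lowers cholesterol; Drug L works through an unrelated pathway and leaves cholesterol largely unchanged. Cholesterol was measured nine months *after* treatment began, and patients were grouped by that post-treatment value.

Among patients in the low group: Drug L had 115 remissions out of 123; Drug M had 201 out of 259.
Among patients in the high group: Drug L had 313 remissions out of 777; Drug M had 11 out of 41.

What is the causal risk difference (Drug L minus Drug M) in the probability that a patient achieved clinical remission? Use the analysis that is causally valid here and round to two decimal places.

-0.23

Cholesterol is recorded after the drug and is itself shifted by it — it sits on the causal path from drug to outcome. Conditioning on a mediator would strip out part of the effect we want; the pooled comparison gives the total causal effect.
The causal difference is the pooled difference: 0.476 − 0.707 = -0.231.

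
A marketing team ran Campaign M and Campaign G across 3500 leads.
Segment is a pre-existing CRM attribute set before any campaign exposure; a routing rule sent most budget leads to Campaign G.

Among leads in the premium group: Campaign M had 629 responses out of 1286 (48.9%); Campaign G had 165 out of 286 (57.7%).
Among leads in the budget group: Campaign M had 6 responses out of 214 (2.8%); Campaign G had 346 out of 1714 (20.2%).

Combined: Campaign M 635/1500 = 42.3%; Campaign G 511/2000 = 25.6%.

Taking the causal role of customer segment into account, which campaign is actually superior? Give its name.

The imbalance in customer segment arose from how leads were allocated, not from anything the campaign did; and customer segment independently affects the outcome. The pooled gap is confounded — condition on customer segment.
Within each level — premium: 48.9% vs 57.7%; budget: 2.8% vs 20.2% — Campaign G is higher every time.

Campaign G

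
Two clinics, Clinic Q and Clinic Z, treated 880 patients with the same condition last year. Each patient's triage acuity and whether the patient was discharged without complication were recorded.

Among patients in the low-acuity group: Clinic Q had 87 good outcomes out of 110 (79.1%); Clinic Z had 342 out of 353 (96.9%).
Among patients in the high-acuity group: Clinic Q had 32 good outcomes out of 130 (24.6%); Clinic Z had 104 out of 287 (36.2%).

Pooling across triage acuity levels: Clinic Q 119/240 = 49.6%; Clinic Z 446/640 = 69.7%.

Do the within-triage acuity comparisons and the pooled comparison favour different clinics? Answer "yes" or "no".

no

Within each triage acuity level (low-acuity 79.1% vs 96.9%; high-acuity 24.6% vs 36.2%), Clinic Z has the higher rate every time. Pooled: 49.6% vs 69.7% — Clinic Z has the higher rate overall. They agree.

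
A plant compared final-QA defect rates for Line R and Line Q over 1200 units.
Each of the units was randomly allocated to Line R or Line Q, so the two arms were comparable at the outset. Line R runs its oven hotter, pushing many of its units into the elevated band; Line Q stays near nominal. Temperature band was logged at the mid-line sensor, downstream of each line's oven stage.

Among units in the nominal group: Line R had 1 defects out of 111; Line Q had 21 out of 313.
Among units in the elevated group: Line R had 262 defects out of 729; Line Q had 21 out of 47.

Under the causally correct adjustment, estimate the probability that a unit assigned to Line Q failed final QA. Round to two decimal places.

Line R is lower inside every in-process temperature band stratum but Line Q is lower in aggregate. Whether to stratify depends on how in-process temperature band relates to the line.
In-process temperature band is recorded after the line and is itself shifted by it — it sits on the causal path from line to outcome. Conditioning on a mediator would strip out part of the effect we want; the pooled comparison gives the total causal effect.
So P(outcome | do(Line Q)) is just the pooled rate for Line Q: 42/360 = 0.117.

0.12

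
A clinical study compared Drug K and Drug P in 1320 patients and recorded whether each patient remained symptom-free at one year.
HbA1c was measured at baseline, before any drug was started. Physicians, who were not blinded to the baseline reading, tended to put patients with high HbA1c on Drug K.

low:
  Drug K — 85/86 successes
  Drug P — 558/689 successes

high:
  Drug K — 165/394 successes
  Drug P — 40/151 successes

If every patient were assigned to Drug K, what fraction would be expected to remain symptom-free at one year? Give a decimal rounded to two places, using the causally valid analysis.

0.75

Nothing the drug does changes HbA1c; the imbalance is an allocation artefact. With HbA1c also predicting the outcome, the pooled figure is confounded, and the within-stratum comparison is the causal one.
Standardising Drug K to the population HbA1c mix: 0.587·85/86 + 0.413·165/394 = 0.753.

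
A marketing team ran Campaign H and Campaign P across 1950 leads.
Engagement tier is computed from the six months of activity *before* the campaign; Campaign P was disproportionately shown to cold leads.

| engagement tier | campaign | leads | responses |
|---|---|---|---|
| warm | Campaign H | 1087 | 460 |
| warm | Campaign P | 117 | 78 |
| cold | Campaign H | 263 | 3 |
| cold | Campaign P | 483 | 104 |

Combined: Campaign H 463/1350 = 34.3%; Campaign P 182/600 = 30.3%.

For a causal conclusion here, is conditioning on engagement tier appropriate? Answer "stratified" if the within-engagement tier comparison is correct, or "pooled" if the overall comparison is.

stratified

The engagement tier-specific comparison favours Campaign P throughout, but the pooled figures favour Campaign H. The question is whether to condition on engagement tier.
Engagement tier is set before the campaign has any effect — it is not caused by the campaign — and it independently drives the outcome. That makes it a confounder, so the causal comparison is within engagement tier levels.
Within each level — warm: 42.3% vs 66.7%; cold: 1.1% vs 21.5% — Campaign P is higher every time.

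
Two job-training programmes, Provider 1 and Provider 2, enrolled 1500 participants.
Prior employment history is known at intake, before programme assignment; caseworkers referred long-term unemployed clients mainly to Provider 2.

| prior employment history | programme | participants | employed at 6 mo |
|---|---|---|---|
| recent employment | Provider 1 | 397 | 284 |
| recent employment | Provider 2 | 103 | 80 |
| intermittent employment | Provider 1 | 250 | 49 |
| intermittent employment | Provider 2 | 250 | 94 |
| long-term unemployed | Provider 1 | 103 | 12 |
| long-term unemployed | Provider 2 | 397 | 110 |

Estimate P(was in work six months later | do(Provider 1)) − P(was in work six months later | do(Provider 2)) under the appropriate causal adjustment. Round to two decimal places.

Nothing the programme does changes prior employment history; the imbalance is an allocation artefact. With prior employment history also predicting the outcome, the pooled figure is confounded, and the within-stratum comparison is the causal one.
Adjusting over the population distribution of prior employment history: 0.333·(0.715−0.777) + 0.333·(0.196−0.376) + 0.333·(0.117−0.277) = -0.134.

-0.13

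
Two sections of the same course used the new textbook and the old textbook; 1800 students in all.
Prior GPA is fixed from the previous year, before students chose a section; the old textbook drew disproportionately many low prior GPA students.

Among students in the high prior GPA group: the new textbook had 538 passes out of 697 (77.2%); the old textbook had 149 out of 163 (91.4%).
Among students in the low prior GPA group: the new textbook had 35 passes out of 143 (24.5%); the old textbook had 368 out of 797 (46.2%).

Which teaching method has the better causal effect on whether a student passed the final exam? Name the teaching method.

the old textbook

Nothing the teaching method does changes prior GPA band; the imbalance is an allocation artefact. With prior GPA band also predicting the outcome, the pooled figure is confounded, and the within-stratum comparison is the causal one.
Within each level — high prior GPA: 77.2% vs 91.4%; low prior GPA: 24.5% vs 46.2% — the old textbook is higher every time.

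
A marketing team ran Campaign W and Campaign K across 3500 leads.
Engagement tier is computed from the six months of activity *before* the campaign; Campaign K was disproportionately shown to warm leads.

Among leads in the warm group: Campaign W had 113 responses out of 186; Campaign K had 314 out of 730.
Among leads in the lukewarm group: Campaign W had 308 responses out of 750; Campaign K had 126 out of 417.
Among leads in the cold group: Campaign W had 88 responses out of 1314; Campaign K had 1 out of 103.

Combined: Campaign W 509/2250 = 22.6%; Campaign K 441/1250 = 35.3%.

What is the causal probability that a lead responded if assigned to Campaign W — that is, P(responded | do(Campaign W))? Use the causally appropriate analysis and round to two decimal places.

Here engagement tier is a common cause — it drives both which campaign a case falls under and the outcome. The crude comparison mixes populations; the stratum-specific rates are the causally relevant ones.
Standardising Campaign W to the population engagement tier mix: 0.262·113/186 + 0.333·308/750 + 0.405·88/1314 = 0.323.

0.32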